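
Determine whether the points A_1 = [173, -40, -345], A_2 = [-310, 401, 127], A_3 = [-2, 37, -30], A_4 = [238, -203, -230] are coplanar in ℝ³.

No

With A_1 as base: A_1A_2 = (-483, 441, 472), A_1A_3 = (-175, 77, 315), A_1A_4 = (65, -163, 115).
A_1A_3 × A_1A_4 = (60200, 40600, 23520).
A_1A_2 · (A_1A_3 × A_1A_4) = -70560.
Since -70560 ≠ 0, the four points are not coplanar.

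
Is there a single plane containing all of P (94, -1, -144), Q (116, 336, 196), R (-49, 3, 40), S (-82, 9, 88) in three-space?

With P as base: PQ = (22, 337, 340), PR = (-143, 4, 184), PS = (-176, 10, 232).
PR × PS = (-912, 792, -726).
PQ · (PR × PS) = 0.
The scalar triple product vanishes, so the four points are coplanar.

Yes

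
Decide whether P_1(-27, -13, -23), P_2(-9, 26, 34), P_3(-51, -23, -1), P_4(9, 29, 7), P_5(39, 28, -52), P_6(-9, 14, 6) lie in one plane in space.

Yes

The plane through P_1, P_2, P_3 has normal n = P_1P_2 × P_1P_3 = (1428, -1764, 756) and equation n·P = -33012.
Checking the remaining points: n·P_4 = -33012, n·P_5 = -33012, n·P_6 = -33012.
All equal -33012, so all 6 points lie in one plane.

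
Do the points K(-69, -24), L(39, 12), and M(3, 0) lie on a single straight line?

Yes

KL = (108, 36), KM = (72, 24).
det[KL; KM] = (108)(24) − (36)(72) = 0.
The determinant is zero, so the points are collinear.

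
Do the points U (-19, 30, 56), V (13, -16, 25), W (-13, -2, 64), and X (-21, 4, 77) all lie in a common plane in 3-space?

No

With U as base: UV = (32, -46, -31), UW = (6, -32, 8), UX = (-2, -26, 21).
UW × UX = (-464, -142, -220).
UV · (UW × UX) = -1496.
Since -1496 ≠ 0, the four points are not coplanar.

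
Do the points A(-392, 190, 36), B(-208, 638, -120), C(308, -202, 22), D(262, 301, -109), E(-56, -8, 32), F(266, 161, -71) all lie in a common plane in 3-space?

Yes

The plane through A, B, C has normal n = AB × AC = (-67424, -106624, -385728) and equation n·P = -7714560.
Checking the remaining points: n·D = -7714560, n·E = -7714560, n·F = -7714560.
All equal -7714560, so all 6 points lie in one plane.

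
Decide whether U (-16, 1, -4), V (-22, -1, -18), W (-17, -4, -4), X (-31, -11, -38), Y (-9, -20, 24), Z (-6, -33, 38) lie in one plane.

The plane through U, V, W has normal n = UV × UW = (-70, 14, 28) and equation n·P = 1022.
Checking the remaining points: n·X = 952, n·Y = 1022, n·Z = 1022.
Since n·X = 952 ≠ 1022, X is off the plane and the points are not all coplanar.

No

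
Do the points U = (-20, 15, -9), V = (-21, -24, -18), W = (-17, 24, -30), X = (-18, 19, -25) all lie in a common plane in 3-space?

With U as base: UV = (-1, -39, -9), UW = (3, 9, -21), UX = (2, 4, -16).
UW × UX = (-60, 6, -6).
UV · (UW × UX) = -120.
Since -120 ≠ 0, the four points are not coplanar.

No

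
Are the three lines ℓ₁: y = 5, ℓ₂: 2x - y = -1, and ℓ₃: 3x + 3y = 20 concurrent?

No

Intersecting ℓ₁ and ℓ₂: solving the 2×2 system gives (x, y) = (2, 5).
Substitute into ℓ₃: (3)(2) + (3)(5) = 21.
But ℓ₃ requires 20 ≠ 21, so the three lines have no common point.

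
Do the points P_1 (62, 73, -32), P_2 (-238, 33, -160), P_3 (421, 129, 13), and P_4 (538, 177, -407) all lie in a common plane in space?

No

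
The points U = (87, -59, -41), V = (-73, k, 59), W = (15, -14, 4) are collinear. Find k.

Collinearity requires UV × UW = 0; each component is linear in k.
The x-component gives (45)k + (-1845) = 0, so k = 41.
The remaining components then also vanish.

41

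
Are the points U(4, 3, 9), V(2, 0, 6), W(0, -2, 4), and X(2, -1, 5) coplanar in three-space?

The four points are coplanar iff the 3×3 determinant with rows UV, UW, UX is zero.
Rows: (-2, -3, -3), (-4, -5, -5), (-2, -4, -4).
Expanding along the first row: (-2)(0) − (-3)(6) + (-3)(6) = 0.
Zero determinant ⇒ coplanar.

Yes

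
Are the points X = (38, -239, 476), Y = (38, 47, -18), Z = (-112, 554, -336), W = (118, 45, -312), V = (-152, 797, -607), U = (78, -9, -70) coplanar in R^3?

The plane through X, Y, Z has normal n = XY × XZ = (159510, 74100, 42900) and equation n·P = 8771880.
Checking the remaining points: n·W = 8771880, n·V = 8771880, n·U = 8771880.
All equal 8771880, so all 6 points lie in one plane.

Yes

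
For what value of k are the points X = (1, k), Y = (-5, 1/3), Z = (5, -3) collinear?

Collinearity: (X − Y) must be parallel to (Z − Y) = (10, -10/3).
Cross-multiplying the components: (k − 1/3)·(10) = (6)·(-10/3).
Solving gives k = -5/3.

-5/3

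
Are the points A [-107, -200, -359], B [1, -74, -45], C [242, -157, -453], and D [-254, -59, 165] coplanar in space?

Yes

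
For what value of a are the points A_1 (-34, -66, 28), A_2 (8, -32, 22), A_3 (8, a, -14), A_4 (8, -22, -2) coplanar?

Normal to plane A_1A_2A_4: n = (-756, 1008, 420); plane equation n·P = -29064.
Requiring n·A_3 = -29064: (1008)a + (-11928) = -29064.
So a = -17.

-17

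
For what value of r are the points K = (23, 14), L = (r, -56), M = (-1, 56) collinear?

The three points are collinear iff det[KL; KM] = 0.
This determinant is linear in r: (42)r + (-2646) = 0, so r = 63.

63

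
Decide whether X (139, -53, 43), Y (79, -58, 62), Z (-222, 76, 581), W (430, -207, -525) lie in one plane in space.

With X as base: XY = (-60, -5, 19), XZ = (-361, 129, 538), XW = (291, -154, -568).
XZ × XW = (9580, -48490, 18055).
XY · (XZ × XW) = 10695.
Since 10695 ≠ 0, the four points are not coplanar.

No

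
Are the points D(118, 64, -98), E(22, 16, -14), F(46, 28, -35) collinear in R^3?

Yes

DE = (-96, -48, 84), DF = (-72, -36, 63).
DE × DF = (0, 0, 0).
The cross product vanishes, so the three points are collinear.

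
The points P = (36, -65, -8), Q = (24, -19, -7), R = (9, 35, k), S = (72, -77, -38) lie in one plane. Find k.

The points are coplanar iff PQ · (PR × PS) = 0.
Expanding, this is linear in k: (1512)k + (7560) = 0.
So k = -5.

-5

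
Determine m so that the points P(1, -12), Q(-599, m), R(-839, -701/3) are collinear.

The three points are collinear iff det[PQ; PR] = 0.
This determinant is linear in m: (840)m + (143080) = 0, so m = -511/3.

-511/3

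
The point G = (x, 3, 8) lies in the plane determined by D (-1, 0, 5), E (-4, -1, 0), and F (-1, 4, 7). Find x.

A normal to the plane is n = DE × DF = (18, 6, -12).
G lies in the plane iff n · DG = 0.
This gives (18)x + (0) = 0, so x = 0.

0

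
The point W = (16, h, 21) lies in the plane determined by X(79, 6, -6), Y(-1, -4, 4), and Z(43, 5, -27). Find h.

A normal to the plane is n = XY × XZ = (220, -2040, -280).
W lies in the plane iff n · XW = 0.
This gives (-2040)h + (-9180) = 0, so h = -9/2.

-9/2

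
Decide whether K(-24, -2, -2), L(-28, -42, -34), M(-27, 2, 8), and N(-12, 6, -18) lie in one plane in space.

Yes

The four points are coplanar iff the 3×3 determinant with rows KL, KM, KN is zero.
Rows: (-4, -40, -32), (-3, 4, 10), (12, 8, -16).
Expanding along the first row: (-4)(-144) − (-40)(-72) + (-32)(-72) = 0.
Zero determinant ⇒ coplanar.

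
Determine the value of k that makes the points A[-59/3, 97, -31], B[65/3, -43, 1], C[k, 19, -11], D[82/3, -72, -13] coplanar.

11/3

Coplanarity ⇔ det[AB; AC; AD] = 0.
Expanding, this is linear in k: (-2888)k + (31768/3) = 0.
So k = 11/3.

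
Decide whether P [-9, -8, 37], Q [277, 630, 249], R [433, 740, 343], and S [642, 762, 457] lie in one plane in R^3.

A normal to the plane through P, Q, R is n = PQ × PR = (36652, 6188, -68068).
The plane has equation n·X = -2897888. For S: n·S = -2861236.
-2861236 ≠ -2897888, so S is off the plane.

No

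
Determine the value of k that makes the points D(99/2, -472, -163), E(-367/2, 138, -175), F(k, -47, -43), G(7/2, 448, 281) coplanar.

The points are coplanar iff DE · (DF × DG) = 0.
Expanding, this is linear in k: (-281880)k + (-7892640) = 0.
So k = -28.

-28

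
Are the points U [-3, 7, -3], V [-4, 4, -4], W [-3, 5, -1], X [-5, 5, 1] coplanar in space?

No

The four points are coplanar iff the 3×3 determinant with rows UV, UW, UX is zero.
Rows: (-1, -3, -1), (0, -2, 2), (-2, -2, 4).
Expanding along the first row: (-1)(-4) − (-3)(4) + (-1)(-4) = 20.
Nonzero ⇒ not coplanar.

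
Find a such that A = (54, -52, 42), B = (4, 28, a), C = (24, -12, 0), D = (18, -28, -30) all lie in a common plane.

-16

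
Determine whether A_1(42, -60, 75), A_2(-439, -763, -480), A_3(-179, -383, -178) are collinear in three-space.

No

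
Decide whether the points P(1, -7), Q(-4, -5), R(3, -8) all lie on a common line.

No

PQ = (-5, 2), PR = (2, -1).
If collinear, PR would be a scalar multiple of PQ. But (-5)·(-1) ≠ (2)·(2) (difference 1), so they are not parallel; the points are not collinear.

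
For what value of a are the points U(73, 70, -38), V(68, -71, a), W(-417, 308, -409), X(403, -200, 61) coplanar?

-239

Normal to plane UWX: n = (-76608, -73920, 53760); plane equation n·P = -12809664.
Requiring n·V = -12809664: (53760)a + (38976) = -12809664.
So a = -239.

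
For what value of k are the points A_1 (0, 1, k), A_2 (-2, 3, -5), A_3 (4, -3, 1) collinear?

-3

Collinearity requires A_1A_2 × A_1A_3 = 0; each component is linear in k.
The x-component gives (-6)k + (-18) = 0, so k = -3.
The remaining components then also vanish.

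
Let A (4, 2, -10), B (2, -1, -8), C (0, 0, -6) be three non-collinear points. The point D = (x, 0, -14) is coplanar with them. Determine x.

8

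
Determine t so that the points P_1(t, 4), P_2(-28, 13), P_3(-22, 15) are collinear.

-55

The three points are collinear iff det[P_1P_2; P_1P_3] = 0.
This determinant is linear in t: (-2)t + (-110) = 0, so t = -55.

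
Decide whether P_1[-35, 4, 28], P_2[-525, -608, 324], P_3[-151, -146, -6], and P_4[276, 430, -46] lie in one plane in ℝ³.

No

With P_1 as base: P_1P_2 = (-490, -612, 296), P_1P_3 = (-116, -150, -34), P_1P_4 = (311, 426, -74).
P_1P_3 × P_1P_4 = (25584, -19158, -2766).
P_1P_2 · (P_1P_3 × P_1P_4) = -1630200.
Since -1630200 ≠ 0, the four points are not coplanar.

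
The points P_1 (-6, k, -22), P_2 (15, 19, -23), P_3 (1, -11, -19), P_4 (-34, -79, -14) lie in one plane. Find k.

-19

The points are coplanar iff P_1P_2 · (P_1P_3 × P_1P_4) = 0.
Expanding, this is linear in k: (70)k + (1330) = 0.
So k = -19.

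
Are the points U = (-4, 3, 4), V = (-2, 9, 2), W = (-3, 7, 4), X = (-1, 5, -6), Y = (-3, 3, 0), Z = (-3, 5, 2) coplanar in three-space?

Yes

The plane through U, V, W has normal n = UV × UW = (8, -2, 2) and equation n·P = -30.
Checking the remaining points: n·X = -30, n·Y = -30, n·Z = -30.
All equal -30, so all 6 points lie in one plane.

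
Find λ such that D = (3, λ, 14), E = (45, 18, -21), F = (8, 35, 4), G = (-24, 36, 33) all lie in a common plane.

25

The points are coplanar iff DE · (DF × DG) = 0.
Expanding, this is linear in λ: (-273)λ + (6825) = 0.
So λ = 25.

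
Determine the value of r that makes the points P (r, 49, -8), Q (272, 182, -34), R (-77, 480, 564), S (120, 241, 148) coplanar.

46

The points are coplanar iff PQ · (PR × PS) = 0.
Expanding, this is linear in r: (-18954)r + (871884) = 0.
So r = 46.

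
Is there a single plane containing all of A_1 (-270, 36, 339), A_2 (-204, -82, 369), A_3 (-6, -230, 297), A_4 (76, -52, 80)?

No

A normal to the plane through A_1, A_2, A_3 is n = A_1A_2 × A_1A_3 = (12936, 10692, 13596).
The plane has equation n·P = 1501236. For A_4: n·A_4 = 1514832.
1514832 ≠ 1501236, so A_4 is off the plane.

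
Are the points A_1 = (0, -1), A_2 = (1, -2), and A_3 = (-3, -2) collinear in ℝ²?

No

A_1A_2 = (1, -1), A_1A_3 = (-3, -1).
Twice the signed area of △A_1A_2A_3 is (1)(-1) − (-1)(-3) = -4.
The area is nonzero, so the three points are not collinear.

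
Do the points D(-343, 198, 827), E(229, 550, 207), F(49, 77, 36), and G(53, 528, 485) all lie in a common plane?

Yes

With D as base: DE = (572, 352, -620), DF = (392, -121, -791), DG = (396, 330, -342).
DF × DG = (302412, -179172, 177276).
DE · (DF × DG) = 0.
The scalar triple product vanishes, so the four points are coplanar.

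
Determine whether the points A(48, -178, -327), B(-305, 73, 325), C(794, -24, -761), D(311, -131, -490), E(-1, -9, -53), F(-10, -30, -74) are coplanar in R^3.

The plane through A, B, C has normal n = AB × AC = (-209342, 333190, -241608) and equation n·P = 9649580.
Checking the remaining points: n·D = 9634668, n·E = 10015856, n·F = 9976712.
Since n·D = 9634668 ≠ 9649580, D is off the plane and the points are not all coplanar.

No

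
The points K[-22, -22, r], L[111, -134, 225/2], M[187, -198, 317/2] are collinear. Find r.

Collinearity requires KL × KM = 0; each component is linear in r.
The x-component gives (-64)r + (2048) = 0, so r = 32.
The remaining components then also vanish.

32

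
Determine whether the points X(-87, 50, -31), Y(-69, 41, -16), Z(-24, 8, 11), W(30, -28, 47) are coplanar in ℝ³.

With X as base: XY = (18, -9, 15), XZ = (63, -42, 42), XW = (117, -78, 78).
XZ × XW = (0, 0, 0).
XY · (XZ × XW) = 0.
The scalar triple product vanishes, so the four points are coplanar.

Yes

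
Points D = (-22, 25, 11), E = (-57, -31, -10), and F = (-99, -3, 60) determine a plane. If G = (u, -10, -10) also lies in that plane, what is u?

-36

The plane through D, E, F has equation −3332x + 3332y − 3332z = 119952.
Substituting G: (-3332)u + (0) = 119952, so u = -36.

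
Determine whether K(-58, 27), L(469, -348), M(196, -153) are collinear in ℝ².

No

KL = (527, -375), KM = (254, -180).
Twice the signed area of △KLM is (527)(-180) − (-375)(254) = 390.
The area is nonzero, so the three points are not collinear.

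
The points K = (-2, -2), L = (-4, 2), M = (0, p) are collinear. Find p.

The three points are collinear iff det[KL; KM] = 0.
This determinant is linear in p: (-2)p + (-12) = 0, so p = -6.

-6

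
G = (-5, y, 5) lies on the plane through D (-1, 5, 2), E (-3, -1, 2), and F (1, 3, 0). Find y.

5

A normal to the plane is n = DE × DF = (12, -4, 16).
G lies in the plane iff n · DG = 0.
This gives (-4)y + (20) = 0, so y = 5.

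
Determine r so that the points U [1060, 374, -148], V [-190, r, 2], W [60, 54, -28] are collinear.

Collinearity requires UV × UW = 0; each component is linear in r.
The x-component gives (120)r + (3120) = 0, so r = -26.
The remaining components then also vanish.

-26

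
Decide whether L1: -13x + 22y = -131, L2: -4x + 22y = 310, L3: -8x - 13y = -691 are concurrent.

Yes

Intersecting L1 and L2: solving the 2×2 system gives (x, y) = (49, 23).
Substitute into L3: (-8)(49) + (-13)(23) = -691.
This equals -691, so (49, 23) lies on all three lines and they are concurrent.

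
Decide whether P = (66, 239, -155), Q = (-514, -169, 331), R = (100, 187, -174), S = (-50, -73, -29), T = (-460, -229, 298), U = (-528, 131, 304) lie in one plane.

Yes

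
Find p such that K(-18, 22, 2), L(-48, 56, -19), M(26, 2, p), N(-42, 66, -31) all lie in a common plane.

Coplanarity ⇔ det[KL; KM; KN] = 0.
Expanding, this is linear in p: (504)p + (-2016) = 0.
So p = 4.

4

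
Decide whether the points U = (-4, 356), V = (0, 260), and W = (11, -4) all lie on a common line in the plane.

Yes

UV = (4, -96), UW = (15, -360).
det[UV; UW] = (4)(-360) − (-96)(15) = 0.
The determinant is zero, so the points are collinear.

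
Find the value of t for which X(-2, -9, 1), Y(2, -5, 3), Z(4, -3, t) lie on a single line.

Direction XY = (4, 4, 2). From the x-coordinate of Z, the parameter along the line is τ = (4 − (-2))/4 = 3/2.
Then t = 1 + 3/2·(2) = 4.

4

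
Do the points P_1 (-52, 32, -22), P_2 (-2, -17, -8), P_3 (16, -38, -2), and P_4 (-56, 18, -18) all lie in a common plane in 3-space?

Yes

A normal to the plane through P_1, P_2, P_3 is n = P_1P_2 × P_1P_3 = (0, -48, -168).
The plane has equation n·P = 2160. For P_4: n·P_4 = 2160.
Equal, so P_4 lies in the plane and all four are coplanar.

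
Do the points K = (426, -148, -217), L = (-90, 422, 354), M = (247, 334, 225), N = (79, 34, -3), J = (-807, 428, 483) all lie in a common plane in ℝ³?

The plane through K, L, M has normal n = KL × KM = (-23282, 125863, -146682) and equation n·P = 3284138.
Checking the remaining points: n·N = 2880110, n·J = 1810532.
Since n·N = 2880110 ≠ 3284138, N is off the plane and the points are not all coplanar.

No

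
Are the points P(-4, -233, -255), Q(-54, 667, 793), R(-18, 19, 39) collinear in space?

No

PQ = (-50, 900, 1048), PR = (-14, 252, 294).
Comparing components 2 and 3: (900)(294) − (1048)(252) = 504 ≠ 0, so PQ and PR are not parallel and the points are not collinear.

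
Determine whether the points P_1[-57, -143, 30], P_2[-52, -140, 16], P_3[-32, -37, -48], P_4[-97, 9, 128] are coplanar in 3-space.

A normal to the plane through P_1, P_2, P_3 is n = P_1P_2 × P_1P_3 = (1250, 40, 455).
The plane has equation n·P = -63320. For P_4: n·P_4 = -62650.
-62650 ≠ -63320, so P_4 is off the plane.

No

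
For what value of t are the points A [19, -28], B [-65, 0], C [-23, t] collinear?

The three points are collinear iff det[AB; AC] = 0.
This determinant is linear in t: (-84)t + (-1176) = 0, so t = -14.

-14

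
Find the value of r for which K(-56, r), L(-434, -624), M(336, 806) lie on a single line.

Collinearity: (K − L) must be parallel to (M − L) = (770, 1430).
Cross-multiplying the components: (r − (-624))·(770) = (378)·(1430).
Solving gives r = 78.

78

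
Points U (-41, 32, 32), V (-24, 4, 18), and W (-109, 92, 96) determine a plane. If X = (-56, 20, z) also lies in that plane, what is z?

50

Coplanarity requires UV · (UW × UX) = 0.
UV = (17, -28, -14), UW = (-68, 60, 64); the triple product is linear in z with coefficient -884 and constant term 44200.
Setting it to zero: z = 50.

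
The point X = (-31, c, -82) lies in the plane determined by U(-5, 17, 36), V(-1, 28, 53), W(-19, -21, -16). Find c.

The plane through U, V, W has equation 74x − 30y + 2z = -808.
Substituting X: (-30)c + (-2458) = -808, so c = -55.

-55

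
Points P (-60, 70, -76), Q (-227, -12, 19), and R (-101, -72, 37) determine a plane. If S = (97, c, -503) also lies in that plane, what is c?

606

The plane through P, Q, R has equation 4224x + 14976y + 20352z = -751872.
Substituting S: (14976)c + (-9827328) = -751872, so c = 606.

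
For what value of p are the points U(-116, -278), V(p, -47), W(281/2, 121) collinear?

The three points are collinear iff det[UV; UW] = 0.
This determinant is linear in p: (399)p + (-25935/2) = 0, so p = 65/2.

65/2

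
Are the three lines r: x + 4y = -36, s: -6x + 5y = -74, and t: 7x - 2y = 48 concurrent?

Lines aᵢx + bᵢy = cᵢ with pairwise distinct directions are concurrent exactly when det[aᵢ bᵢ cᵢ] = 0.
Here the determinant is 0.
It vanishes, so the lines are concurrent at (4, -10).

Yes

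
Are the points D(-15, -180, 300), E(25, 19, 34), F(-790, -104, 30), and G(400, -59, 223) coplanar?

No

The four points are coplanar iff the 3×3 determinant with rows DE, DF, DG is zero.
Rows: (40, 199, -266), (-775, 76, -270), (415, 121, -77).
Expanding along the first row: (40)(26818) − (199)(171725) + (-266)(-125315) = 233235.
Nonzero ⇒ not coplanar.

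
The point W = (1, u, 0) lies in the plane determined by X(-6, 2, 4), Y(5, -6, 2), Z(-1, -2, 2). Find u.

-4

The plane through X, Y, Z has equation 8x + 12y − 4z = -40.
Substituting W: (12)u + (8) = -40, so u = -4.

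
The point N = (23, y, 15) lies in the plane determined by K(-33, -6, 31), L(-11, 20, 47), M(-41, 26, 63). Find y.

-2

A normal to the plane is n = KL × KM = (320, -832, 912).
N lies in the plane iff n · KN = 0.
This gives (-832)y + (-1664) = 0, so y = -2.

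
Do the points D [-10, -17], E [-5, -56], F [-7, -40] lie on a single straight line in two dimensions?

DE = (5, -39), DF = (3, -23).
If collinear, DF would be a scalar multiple of DE. But (5)·(-23) ≠ (-39)·(3) (difference 2), so they are not parallel; the points are not collinear.

No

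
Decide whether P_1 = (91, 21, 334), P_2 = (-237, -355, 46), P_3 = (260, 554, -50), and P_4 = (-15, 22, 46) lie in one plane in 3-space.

No

A normal to the plane through P_1, P_2, P_3 is n = P_1P_2 × P_1P_3 = (297888, -174624, -111280).
The plane has equation n·P = -13726816. For P_4: n·P_4 = -13428928.
-13428928 ≠ -13726816, so P_4 is off the plane.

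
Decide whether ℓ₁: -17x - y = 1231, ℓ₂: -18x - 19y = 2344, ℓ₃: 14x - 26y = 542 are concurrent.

Yes

Intersecting ℓ₁ and ℓ₂: solving the 2×2 system gives (x, y) = (-69, -58).
Substitute into ℓ₃: (14)(-69) + (-26)(-58) = 542.
This equals 542, so (-69, -58) lies on all three lines and they are concurrent.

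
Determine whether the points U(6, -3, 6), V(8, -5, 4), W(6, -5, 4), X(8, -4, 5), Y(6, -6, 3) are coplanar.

The plane through U, V, W has normal n = UV × UW = (0, 4, -4) and equation n·P = -36.
Checking the remaining points: n·X = -36, n·Y = -36.
All equal -36, so all 5 points lie in one plane.

Yes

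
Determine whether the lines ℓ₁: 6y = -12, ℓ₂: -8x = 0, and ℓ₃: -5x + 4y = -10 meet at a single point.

The three lines meet at one point iff the augmented coefficient matrix [aᵢ bᵢ cᵢ] has rank < 3, i.e. its determinant vanishes.
Here the determinant is -96.
Nonzero, so no common point exists.

No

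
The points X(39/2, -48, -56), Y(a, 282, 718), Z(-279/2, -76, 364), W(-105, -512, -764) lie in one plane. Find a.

Normal to plane XZW: n = (214704, -164862, 70290); plane equation n·P = 8163864.
Requiring n·Y = 8163864: (214704)a + (3977136) = 8163864.
So a = 39/2.

39/2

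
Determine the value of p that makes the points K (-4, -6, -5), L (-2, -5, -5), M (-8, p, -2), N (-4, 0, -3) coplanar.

1

The points are coplanar iff KL · (KM × KN) = 0.
Expanding, this is linear in p: (4)p + (-4) = 0.
So p = 1.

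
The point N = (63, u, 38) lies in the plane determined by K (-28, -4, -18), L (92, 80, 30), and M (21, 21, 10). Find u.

A normal to the plane is n = KL × KM = (1152, -1008, -1116).
N lies in the plane iff n · KN = 0.
This gives (-1008)u + (38304) = 0, so u = 38.

38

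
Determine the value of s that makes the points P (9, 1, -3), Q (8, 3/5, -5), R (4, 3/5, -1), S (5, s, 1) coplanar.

1

The points are coplanar iff PQ · (PR × PS) = 0.
Expanding, this is linear in s: (12)s + (-12) = 0.
So s = 1.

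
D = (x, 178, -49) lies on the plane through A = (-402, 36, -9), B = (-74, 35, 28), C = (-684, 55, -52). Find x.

27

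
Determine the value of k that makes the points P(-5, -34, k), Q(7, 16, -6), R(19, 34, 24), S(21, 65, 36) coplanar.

The points are coplanar iff PQ · (PR × PS) = 0.
Expanding, this is linear in k: (-336)k + (-14784) = 0.
So k = -44.

-44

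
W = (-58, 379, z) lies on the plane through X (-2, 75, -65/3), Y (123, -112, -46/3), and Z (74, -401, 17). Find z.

-137/3

The plane through X, Y, Z has equation −4216x − 4352y − 45288z = 663272.
Substituting W: (-45288)z + (-1404880) = 663272, so z = -137/3.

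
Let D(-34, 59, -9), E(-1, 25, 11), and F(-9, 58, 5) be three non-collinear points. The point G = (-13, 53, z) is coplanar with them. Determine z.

3

A normal to the plane is n = DE × DF = (-456, 38, 817).
G lies in the plane iff n · DG = 0.
This gives (817)z + (-2451) = 0, so z = 3.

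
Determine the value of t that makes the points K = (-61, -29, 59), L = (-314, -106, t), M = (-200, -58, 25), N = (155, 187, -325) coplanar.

The points are coplanar iff KL · (KM × KN) = 0.
Expanding, this is linear in t: (-23760)t + (1401840) = 0.
So t = 59.

59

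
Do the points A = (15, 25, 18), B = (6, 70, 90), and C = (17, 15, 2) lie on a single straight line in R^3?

AB = (-9, 45, 72), AC = (2, -10, -16).
AB × AC = (0, 0, 0).
The cross product vanishes, so the three points are collinear.

Yes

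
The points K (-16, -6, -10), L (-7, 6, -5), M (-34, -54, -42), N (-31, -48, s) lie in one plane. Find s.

-77/2

Normal to plane KLM: n = (-144, 198, -216); plane equation n·P = 3276.
Requiring n·N = 3276: (-216)s + (-5040) = 3276.
So s = -77/2.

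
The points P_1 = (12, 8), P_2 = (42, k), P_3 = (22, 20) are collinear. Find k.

44

The three points are collinear iff det[P_1P_2; P_1P_3] = 0.
This determinant is linear in k: (-10)k + (440) = 0, so k = 44.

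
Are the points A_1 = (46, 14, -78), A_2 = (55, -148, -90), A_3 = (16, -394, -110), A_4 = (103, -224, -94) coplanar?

The four points are coplanar iff the 3×3 determinant with rows A_1A_2, A_1A_3, A_1A_4 is zero.
Rows: (9, -162, -12), (-30, -408, -32), (57, -238, -16).
Expanding along the first row: (9)(-1088) − (-162)(2304) + (-12)(30396) = -1296.
Nonzero ⇒ not coplanar.

No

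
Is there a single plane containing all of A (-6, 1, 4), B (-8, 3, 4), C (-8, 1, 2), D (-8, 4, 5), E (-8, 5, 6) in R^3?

Yes

The plane through A, B, C has normal n = AB × AC = (-4, -4, 4) and equation n·P = 36.
Checking the remaining points: n·D = 36, n·E = 36.
All equal 36, so all 5 points lie in one plane.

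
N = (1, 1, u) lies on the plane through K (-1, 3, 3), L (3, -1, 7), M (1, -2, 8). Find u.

A normal to the plane is n = KL × KM = (0, -12, -12).
N lies in the plane iff n · KN = 0.
This gives (-12)u + (60) = 0, so u = 5.

5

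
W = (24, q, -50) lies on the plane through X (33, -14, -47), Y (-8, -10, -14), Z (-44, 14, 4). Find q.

6

The plane through X, Y, Z has equation −720x − 450y − 840z = 22020.
Substituting W: (-450)q + (24720) = 22020, so q = 6.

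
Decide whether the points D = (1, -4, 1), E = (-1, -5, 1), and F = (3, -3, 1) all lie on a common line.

Yes

DE = (-2, -1, 0), DF = (2, 1, 0).
Each component of DF is -1 times the corresponding component of DE, so DF = -1·DE and the points are collinear.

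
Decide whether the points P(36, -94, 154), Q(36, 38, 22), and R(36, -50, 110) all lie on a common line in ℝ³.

Yes

PQ = (0, 132, -132), PR = (0, 44, -44).
Each component of PR is 1/3 times the corresponding component of PQ, so PR = 1/3·PQ and the points are collinear.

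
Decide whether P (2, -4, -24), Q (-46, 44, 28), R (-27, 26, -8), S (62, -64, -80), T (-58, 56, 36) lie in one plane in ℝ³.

No

The plane through P, Q, R has normal n = PQ × PR = (-792, -740, -48) and equation n·X = 2528.
Checking the remaining points: n·S = 2096, n·T = 2768.
Since n·S = 2096 ≠ 2528, S is off the plane and the points are not all coplanar.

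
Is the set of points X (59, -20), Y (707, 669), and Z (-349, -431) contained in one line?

XY = (648, 689), XZ = (-408, -411).
If collinear, XZ would be a scalar multiple of XY. But (648)·(-411) ≠ (689)·(-408) (difference 14784), so they are not parallel; the points are not collinear.

No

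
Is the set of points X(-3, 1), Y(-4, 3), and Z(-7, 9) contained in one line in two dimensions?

Yes

XY = (-1, 2), XZ = (-4, 8).
Twice the signed area of △XYZ is (-1)(8) − (2)(-4) = 0.
The triangle is degenerate (zero area), so the points are collinear.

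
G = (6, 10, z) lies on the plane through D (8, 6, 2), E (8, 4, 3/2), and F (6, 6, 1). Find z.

2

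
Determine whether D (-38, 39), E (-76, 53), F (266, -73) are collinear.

DE = (-38, 14), DF = (304, -112).
Checking proportionality: DF = -8·DE, so the vectors are parallel and the points are collinear.

Yes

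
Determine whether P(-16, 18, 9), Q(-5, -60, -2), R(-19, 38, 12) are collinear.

PQ = (11, -78, -11), PR = (-3, 20, 3).
PQ × PR = (-14, 0, -14).
The cross product is nonzero, so the points do not lie on one line.

No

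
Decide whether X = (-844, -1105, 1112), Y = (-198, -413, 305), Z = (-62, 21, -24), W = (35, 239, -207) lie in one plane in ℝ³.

A normal to the plane through X, Y, Z is n = XY × XZ = (122570, 102782, 186252).
The plane has equation n·P = -9910966. For W: n·W = -9699316.
-9699316 ≠ -9910966, so W is off the plane.

No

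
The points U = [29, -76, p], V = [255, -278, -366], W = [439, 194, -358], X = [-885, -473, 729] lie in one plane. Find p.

-48

The points are coplanar iff UV · (UW × UX) = 0.
Expanding, this is linear in p: (-502200)p + (-24105600) = 0.
So p = -48.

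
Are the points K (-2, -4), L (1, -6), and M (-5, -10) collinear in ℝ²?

No

KL = (3, -2), KM = (-3, -6).
Twice the signed area of △KLM is (3)(-6) − (-2)(-3) = -24.
The area is nonzero, so the three points are not collinear.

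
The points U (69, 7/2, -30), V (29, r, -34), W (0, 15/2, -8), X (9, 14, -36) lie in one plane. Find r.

The points are coplanar iff UV · (UW × UX) = 0.
Expanding, this is linear in r: (-1734)r + (18207) = 0.
So r = 21/2.

21/2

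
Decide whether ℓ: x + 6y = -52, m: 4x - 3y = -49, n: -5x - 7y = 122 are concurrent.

Intersecting ℓ and m: solving the 2×2 system gives (x, y) = (-50/3, -53/9).
Substitute into n: (-5)(-50/3) + (-7)(-53/9) = 1121/9.
But n requires 122 ≠ 1121/9, so the three lines have no common point.

No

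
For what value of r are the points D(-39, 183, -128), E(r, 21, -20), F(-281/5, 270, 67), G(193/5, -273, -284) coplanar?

The points are coplanar iff DE · (DF × DG) = 0.
Expanding, this is linear in r: (75348)r + (5199012/5) = 0.
So r = -69/5.

-69/5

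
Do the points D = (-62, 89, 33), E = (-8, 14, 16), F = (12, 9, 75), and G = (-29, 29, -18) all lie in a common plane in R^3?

The four points are coplanar iff the 3×3 determinant with rows DE, DF, DG is zero.
Rows: (54, -75, -17), (74, -80, 42), (33, -60, -51).
Expanding along the first row: (54)(6600) − (-75)(-5160) + (-17)(-1800) = 0.
Zero determinant ⇒ coplanar.

Yes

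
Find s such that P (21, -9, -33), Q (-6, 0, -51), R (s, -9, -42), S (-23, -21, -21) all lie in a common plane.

Normal to plane PQS: n = (-108, 1116, 720); plane equation n·X = -36072.
Requiring n·R = -36072: (-108)s + (-40284) = -36072.
So s = -39.

-39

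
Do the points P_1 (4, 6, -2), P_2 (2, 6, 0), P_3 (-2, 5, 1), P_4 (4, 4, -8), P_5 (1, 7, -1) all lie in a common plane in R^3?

No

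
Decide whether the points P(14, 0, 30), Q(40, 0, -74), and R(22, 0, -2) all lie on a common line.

Yes

PQ = (26, 0, -104), PR = (8, 0, -32).
Each component of PR is 4/13 times the corresponding component of PQ, so PR = 4/13·PQ and the points are collinear.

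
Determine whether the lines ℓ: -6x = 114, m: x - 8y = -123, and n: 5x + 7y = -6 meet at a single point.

No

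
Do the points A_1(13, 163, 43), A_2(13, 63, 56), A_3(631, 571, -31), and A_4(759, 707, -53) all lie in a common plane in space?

No

A normal to the plane through A_1, A_2, A_3 is n = A_1A_2 × A_1A_3 = (2096, 8034, 61800).
The plane has equation n·P = 3994190. For A_4: n·A_4 = 3995502.
3995502 ≠ 3994190, so A_4 is off the plane.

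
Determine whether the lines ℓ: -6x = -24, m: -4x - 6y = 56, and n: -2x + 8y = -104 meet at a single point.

Lines aᵢx + bᵢy = cᵢ with pairwise distinct directions are concurrent exactly when det[aᵢ bᵢ cᵢ] = 0.
Here the determinant is 0.
It vanishes, so the lines are concurrent at (4, -12).

Yes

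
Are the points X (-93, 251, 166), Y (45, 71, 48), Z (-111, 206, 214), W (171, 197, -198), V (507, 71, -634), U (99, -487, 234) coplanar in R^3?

The plane through X, Y, Z has normal n = XY × XZ = (-13950, -4500, -9450) and equation n·P = -1400850.
Checking the remaining points: n·W = -1400850, n·V = -1400850, n·U = -1400850.
All equal -1400850, so all 6 points lie in one plane.

Yes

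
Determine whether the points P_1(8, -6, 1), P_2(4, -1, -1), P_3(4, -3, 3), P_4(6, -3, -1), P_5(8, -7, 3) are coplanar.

Yes

The plane through P_1, P_2, P_3 has normal n = P_1P_2 × P_1P_3 = (16, 16, 8) and equation n·P = 40.
Checking the remaining points: n·P_4 = 40, n·P_5 = 40.
All equal 40, so all 5 points lie in one plane.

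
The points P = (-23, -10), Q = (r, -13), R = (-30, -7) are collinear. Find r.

-16

The three points are collinear iff det[PQ; PR] = 0.
This determinant is linear in r: (3)r + (48) = 0, so r = -16.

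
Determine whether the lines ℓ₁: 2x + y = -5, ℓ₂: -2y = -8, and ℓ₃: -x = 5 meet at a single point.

The three lines meet at one point iff the augmented coefficient matrix [aᵢ bᵢ cᵢ] has rank < 3, i.e. its determinant vanishes.
Here the determinant is -2.
Nonzero, so no common point exists.

No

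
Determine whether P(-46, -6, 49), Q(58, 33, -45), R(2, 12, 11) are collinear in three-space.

PQ = (104, 39, -94), PR = (48, 18, -38).
PQ × PR = (210, -560, 0).
The cross product is nonzero, so the points do not lie on one line.

No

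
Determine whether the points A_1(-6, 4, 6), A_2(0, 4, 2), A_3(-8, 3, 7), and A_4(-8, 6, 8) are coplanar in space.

Yes

A normal to the plane through A_1, A_2, A_3 is n = A_1A_2 × A_1A_3 = (-4, 2, -6).
The plane has equation n·P = -4. For A_4: n·A_4 = -4.
Equal, so A_4 lies in the plane and all four are coplanar.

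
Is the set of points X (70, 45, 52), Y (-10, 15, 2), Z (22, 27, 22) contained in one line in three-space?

Yes

XY = (-80, -30, -50), XZ = (-48, -18, -30).
Each component of XZ is 3/5 times the corresponding component of XY, so XZ = 3/5·XY and the points are collinear.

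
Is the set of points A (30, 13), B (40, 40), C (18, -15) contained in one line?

No

AB = (10, 27), AC = (-12, -28).
If collinear, AC would be a scalar multiple of AB. But (10)·(-28) ≠ (27)·(-12) (difference 44), so they are not parallel; the points are not collinear.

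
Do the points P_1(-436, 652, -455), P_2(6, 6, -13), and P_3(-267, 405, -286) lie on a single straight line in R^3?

Yes

P_1P_2 = (442, -646, 442), P_1P_3 = (169, -247, 169).
Each component of P_1P_3 is 13/34 times the corresponding component of P_1P_2, so P_1P_3 = 13/34·P_1P_2 and the points are collinear.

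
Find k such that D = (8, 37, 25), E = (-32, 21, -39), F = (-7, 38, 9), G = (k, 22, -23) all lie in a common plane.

-19

Normal to plane DEF: n = (320, 320, -280); plane equation n·P = 7400.
Requiring n·G = 7400: (320)k + (13480) = 7400.
So k = -19.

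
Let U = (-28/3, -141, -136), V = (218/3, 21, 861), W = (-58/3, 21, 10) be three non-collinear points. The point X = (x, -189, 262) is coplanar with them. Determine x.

A normal to the plane is n = UV × UW = (-137862, -21942, 14904).
X lies in the plane iff n · UX = 0.
This gives (-137862)x + (5698296) = 0, so x = 124/3.

124/3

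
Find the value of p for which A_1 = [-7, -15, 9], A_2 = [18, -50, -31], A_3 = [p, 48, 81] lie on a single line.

Direction A_1A_2 = (25, -35, -40). From the y-coordinate of A_3, the parameter along the line is τ = (48 − (-15))/(-35) = -9/5.
Then p = (-7) + (-9/5)·(25) = -52.

-52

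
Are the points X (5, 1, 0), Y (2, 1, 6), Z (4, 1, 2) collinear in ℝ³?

XY = (-3, 0, 6), XZ = (-1, 0, 2).
Each component of XZ is 1/3 times the corresponding component of XY, so XZ = 1/3·XY and the points are collinear.

Yes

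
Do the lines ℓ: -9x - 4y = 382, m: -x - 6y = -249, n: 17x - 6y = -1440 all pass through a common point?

Intersecting ℓ and m: solving the 2×2 system gives (x, y) = (-1644/25, 2623/50).
Substitute into n: (17)(-1644/25) + (-6)(2623/50) = -35817/25.
But n requires -1440 ≠ -35817/25, so the three lines have no common point.

No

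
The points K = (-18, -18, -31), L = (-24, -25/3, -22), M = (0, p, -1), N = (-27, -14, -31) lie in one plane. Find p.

The points are coplanar iff KL · (KM × KN) = 0.
Expanding, this is linear in p: (81)p + (216) = 0.
So p = -8/3.

-8/3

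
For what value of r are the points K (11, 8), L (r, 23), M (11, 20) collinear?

The three points are collinear iff det[KL; KM] = 0.
This determinant is linear in r: (12)r + (-132) = 0, so r = 11.

11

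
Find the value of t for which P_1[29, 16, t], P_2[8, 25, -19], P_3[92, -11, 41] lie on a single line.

Direction P_2P_3 = (84, -36, 60). From the x-coordinate of P_1, the parameter along the line is τ = (29 − 8)/84 = 1/4.
Then t = (-19) + 1/4·(60) = -4.

-4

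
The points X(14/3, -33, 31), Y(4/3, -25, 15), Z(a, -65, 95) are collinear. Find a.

18

Collinearity requires XY × XZ = 0; each component is linear in a.
The y-component gives (-16)a + (288) = 0, so a = 18.
The remaining components then also vanish.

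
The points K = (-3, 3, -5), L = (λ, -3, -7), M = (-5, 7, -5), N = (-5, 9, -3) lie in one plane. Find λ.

-1

Normal to plane KMN: n = (8, 4, -4); plane equation n·P = 8.
Requiring n·L = 8: (8)λ + (16) = 8.
So λ = -1.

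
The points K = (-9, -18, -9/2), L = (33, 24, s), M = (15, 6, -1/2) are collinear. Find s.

5/2

Collinearity requires KL × KM = 0; each component is linear in s.
The x-component gives (-24)s + (60) = 0, so s = 5/2.
The remaining components then also vanish.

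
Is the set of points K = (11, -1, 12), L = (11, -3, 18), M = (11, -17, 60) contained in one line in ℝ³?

Yes

KL = (0, -2, 6), KM = (0, -16, 48).
KL × KM = (0, 0, 0).
The cross product vanishes, so the three points are collinear.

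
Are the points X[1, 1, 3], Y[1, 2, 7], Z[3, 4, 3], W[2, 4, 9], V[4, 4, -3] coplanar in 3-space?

Yes

The plane through X, Y, Z has normal n = XY × XZ = (-12, 8, -2) and equation n·P = -10.
Checking the remaining points: n·W = -10, n·V = -10.
All equal -10, so all 5 points lie in one plane.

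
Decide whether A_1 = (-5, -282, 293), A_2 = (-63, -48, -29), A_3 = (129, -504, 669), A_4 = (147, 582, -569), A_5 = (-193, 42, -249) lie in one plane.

Yes

The plane through A_1, A_2, A_3 has normal n = A_1A_2 × A_1A_3 = (16500, -21340, -18480) and equation n·P = 520740.
Checking the remaining points: n·A_4 = 520740, n·A_5 = 520740.
All equal 520740, so all 5 points lie in one plane.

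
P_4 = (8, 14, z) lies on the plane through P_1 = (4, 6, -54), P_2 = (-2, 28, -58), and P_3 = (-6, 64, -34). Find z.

A normal to the plane is n = P_1P_2 × P_1P_3 = (672, 160, -128).
P_4 lies in the plane iff n · P_1P_4 = 0.
This gives (-128)z + (-2944) = 0, so z = -23.

-23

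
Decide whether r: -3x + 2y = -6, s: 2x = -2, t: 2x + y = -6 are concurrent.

No

Intersecting r and s: solving the 2×2 system gives (x, y) = (-1, -9/2).
Substitute into t: (2)(-1) + (1)(-9/2) = -13/2.
But t requires -6 ≠ -13/2, so the three lines have no common point.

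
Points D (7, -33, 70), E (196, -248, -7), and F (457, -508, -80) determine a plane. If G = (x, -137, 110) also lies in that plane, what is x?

223

A normal to the plane is n = DE × DF = (-4325, -6300, 6975).
G lies in the plane iff n · DG = 0.
This gives (-4325)x + (964475) = 0, so x = 223.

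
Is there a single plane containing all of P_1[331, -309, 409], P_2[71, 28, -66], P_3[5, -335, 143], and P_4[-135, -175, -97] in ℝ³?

Yes

With P_1 as base: P_1P_2 = (-260, 337, -475), P_1P_3 = (-326, -26, -266), P_1P_4 = (-466, 134, -506).
P_1P_3 × P_1P_4 = (48800, -41000, -55800).
P_1P_2 · (P_1P_3 × P_1P_4) = 0.
The scalar triple product vanishes, so the four points are coplanar.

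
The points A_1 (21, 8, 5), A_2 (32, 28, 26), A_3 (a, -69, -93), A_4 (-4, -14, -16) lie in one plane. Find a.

84

The points are coplanar iff A_1A_2 · (A_1A_3 × A_1A_4) = 0.
Expanding, this is linear in a: (-42)a + (3528) = 0.
So a = 84.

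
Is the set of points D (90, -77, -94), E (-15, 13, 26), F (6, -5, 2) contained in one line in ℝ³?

DE = (-105, 90, 120), DF = (-84, 72, 96).
DE × DF = (0, 0, 0).
The cross product vanishes, so the three points are collinear.

Yes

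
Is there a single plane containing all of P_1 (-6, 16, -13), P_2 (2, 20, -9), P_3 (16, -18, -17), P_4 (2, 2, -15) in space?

With P_1 as base: P_1P_2 = (8, 4, 4), P_1P_3 = (22, -34, -4), P_1P_4 = (8, -14, -2).
P_1P_3 × P_1P_4 = (12, 12, -36).
P_1P_2 · (P_1P_3 × P_1P_4) = 0.
The scalar triple product vanishes, so the four points are coplanar.

Yes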